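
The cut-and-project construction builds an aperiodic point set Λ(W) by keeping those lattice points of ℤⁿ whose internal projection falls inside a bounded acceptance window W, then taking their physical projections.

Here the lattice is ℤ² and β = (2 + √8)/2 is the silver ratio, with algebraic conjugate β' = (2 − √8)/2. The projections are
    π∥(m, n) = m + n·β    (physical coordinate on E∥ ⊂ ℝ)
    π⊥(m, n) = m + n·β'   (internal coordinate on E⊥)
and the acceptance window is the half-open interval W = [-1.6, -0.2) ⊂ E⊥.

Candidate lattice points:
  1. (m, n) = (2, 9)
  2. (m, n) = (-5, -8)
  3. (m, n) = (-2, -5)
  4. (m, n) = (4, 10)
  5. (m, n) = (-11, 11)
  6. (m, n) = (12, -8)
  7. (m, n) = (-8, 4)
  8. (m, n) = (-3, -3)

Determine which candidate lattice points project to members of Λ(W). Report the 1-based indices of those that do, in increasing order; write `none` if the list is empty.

β' = (2−√8)/2 ≈ -0.414214.
[1] lift (2,9): star map gives -1.727922; window check -1.6 ≤ -1.727922 < -0.2 is false → out
[2] lift (-5,-8): star map gives -1.686292; window check -1.6 ≤ -1.686292 < -0.2 is false → out
[3] lift (-2,-5): star map gives 0.071068; window check -1.6 ≤ 0.071068 < -0.2 is false → out
[4] lift (4,10): star map gives -0.142136; window check -1.6 ≤ -0.142136 < -0.2 is false → out
[5] lift (-11,11): star map gives -15.556349; window check -1.6 ≤ -15.556349 < -0.2 is false → out
[6] lift (12,-8): star map gives 15.313708; window check -1.6 ≤ 15.313708 < -0.2 is false → out
[7] lift (-8,4): star map gives -9.656854; window check -1.6 ≤ -9.656854 < -0.2 is false → out
[8] lift (-3,-3): star map gives -1.757359; window check -1.6 ≤ -1.757359 < -0.2 is false → out

none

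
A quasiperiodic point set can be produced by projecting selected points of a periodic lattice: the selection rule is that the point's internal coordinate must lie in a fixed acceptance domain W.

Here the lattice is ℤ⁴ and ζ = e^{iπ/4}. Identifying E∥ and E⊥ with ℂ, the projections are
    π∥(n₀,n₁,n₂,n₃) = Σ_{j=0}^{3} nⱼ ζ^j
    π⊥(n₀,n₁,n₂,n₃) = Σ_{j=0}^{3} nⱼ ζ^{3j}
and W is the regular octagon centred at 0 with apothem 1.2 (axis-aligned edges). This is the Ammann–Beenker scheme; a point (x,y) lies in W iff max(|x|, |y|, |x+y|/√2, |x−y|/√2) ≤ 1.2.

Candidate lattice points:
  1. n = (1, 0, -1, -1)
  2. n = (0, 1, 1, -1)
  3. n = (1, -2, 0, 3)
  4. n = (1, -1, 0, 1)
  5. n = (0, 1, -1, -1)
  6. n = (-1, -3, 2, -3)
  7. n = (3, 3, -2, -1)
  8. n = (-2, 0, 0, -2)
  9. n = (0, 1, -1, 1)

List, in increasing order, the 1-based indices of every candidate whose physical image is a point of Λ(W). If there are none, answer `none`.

π⊥(n) = n₀ + n₁ζ³ + n₂ζ⁶ + n₃ζ⁹ where ζ = e^{iπ/4}.
candidate 1: n = (1, 0, -1, -1) → π⊥ ≈ (+0.2929, +0.2929); max(|x|,|y|,|x±y|/√2) = 0.4142 ≤ 1.2 ⇒ ∈ W
candidate 2: n = (0, 1, 1, -1) → π⊥ ≈ (-1.4142, -1.0000); max(|x|,|y|,|x±y|/√2) = 1.7071 > 1.2 ⇒ ∉ W
candidate 3: n = (1, -2, 0, 3) → π⊥ ≈ (+4.5355, +0.7071); max(|x|,|y|,|x±y|/√2) = 4.5355 > 1.2 ⇒ ∉ W
candidate 4: n = (1, -1, 0, 1) → π⊥ ≈ (+2.4142, +0.0000); max(|x|,|y|,|x±y|/√2) = 2.4142 > 1.2 ⇒ ∉ W
candidate 5: n = (0, 1, -1, -1) → π⊥ ≈ (-1.4142, +1.0000); max(|x|,|y|,|x±y|/√2) = 1.7071 > 1.2 ⇒ ∉ W
candidate 6: n = (-1, -3, 2, -3) → π⊥ ≈ (-1.0000, -6.2426); max(|x|,|y|,|x±y|/√2) = 6.2426 > 1.2 ⇒ ∉ W
candidate 7: n = (3, 3, -2, -1) → π⊥ ≈ (+0.1716, +3.4142); max(|x|,|y|,|x±y|/√2) = 3.4142 > 1.2 ⇒ ∉ W
candidate 8: n = (-2, 0, 0, -2) → π⊥ ≈ (-3.4142, -1.4142); max(|x|,|y|,|x±y|/√2) = 3.4142 > 1.2 ⇒ ∉ W
candidate 9: n = (0, 1, -1, 1) → π⊥ ≈ (+0.0000, +2.4142); max(|x|,|y|,|x±y|/√2) = 2.4142 > 1.2 ⇒ ∉ W

1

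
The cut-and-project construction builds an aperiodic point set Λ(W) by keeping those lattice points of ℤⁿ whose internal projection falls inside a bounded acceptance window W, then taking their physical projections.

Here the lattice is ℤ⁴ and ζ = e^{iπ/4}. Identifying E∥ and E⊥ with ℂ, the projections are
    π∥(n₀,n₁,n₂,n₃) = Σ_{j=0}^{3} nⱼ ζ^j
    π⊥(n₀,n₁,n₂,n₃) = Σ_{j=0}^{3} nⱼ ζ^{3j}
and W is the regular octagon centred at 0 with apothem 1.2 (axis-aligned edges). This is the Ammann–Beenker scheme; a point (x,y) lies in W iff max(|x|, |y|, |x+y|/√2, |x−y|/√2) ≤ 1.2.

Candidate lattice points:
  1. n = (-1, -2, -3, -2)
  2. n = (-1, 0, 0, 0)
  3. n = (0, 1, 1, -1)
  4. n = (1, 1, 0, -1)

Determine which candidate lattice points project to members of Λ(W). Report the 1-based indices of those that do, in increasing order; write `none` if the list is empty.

1, 2, 4

π⊥(n) = n₀ + n₁ζ³ + n₂ζ⁶ + n₃ζ⁹ where ζ = e^{iπ/4}.
#1 (-1, -2, -3, -2): internal (-1.00000, 0.17157); octagon support 1.00000 vs apothem 1.2 → ∈ W
#2 (-1, 0, 0, 0): internal (-1.00000, 0.00000); octagon support 1.00000 vs apothem 1.2 → ∈ W
#3 (0, 1, 1, -1): internal (-1.41421, -1.00000); octagon support 1.70711 vs apothem 1.2 → ∉ W
#4 (1, 1, 0, -1): internal (-0.41421, 0.00000); octagon support 0.41421 vs apothem 1.2 → ∈ W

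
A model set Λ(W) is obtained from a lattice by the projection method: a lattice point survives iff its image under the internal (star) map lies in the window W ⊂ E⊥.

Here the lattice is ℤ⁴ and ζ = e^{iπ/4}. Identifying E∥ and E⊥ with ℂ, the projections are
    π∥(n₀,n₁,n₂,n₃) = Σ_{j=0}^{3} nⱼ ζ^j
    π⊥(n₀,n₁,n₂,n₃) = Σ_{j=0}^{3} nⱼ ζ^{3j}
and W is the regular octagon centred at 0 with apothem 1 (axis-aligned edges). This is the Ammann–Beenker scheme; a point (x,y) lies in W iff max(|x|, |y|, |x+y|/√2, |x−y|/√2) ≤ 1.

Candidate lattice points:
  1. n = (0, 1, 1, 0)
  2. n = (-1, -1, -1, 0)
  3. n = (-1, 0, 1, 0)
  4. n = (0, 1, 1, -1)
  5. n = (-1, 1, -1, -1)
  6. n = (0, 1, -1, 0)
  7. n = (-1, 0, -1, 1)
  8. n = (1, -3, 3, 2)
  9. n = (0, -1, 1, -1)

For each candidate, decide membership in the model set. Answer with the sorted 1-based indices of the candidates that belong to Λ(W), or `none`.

With ζ = e^{iπ/4} the internal vectors are ζ^0,ζ^3,ζ^6,ζ^9.
candidate 1: n = (0, 1, 1, 0) → π⊥ ≈ (-0.707107, -0.292893); max(|x|,|y|,|x±y|/√2) = 0.707107 ≤ 1 ⇒ ∈ W
candidate 2: n = (-1, -1, -1, 0) → π⊥ ≈ (-0.292893, +0.292893); max(|x|,|y|,|x±y|/√2) = 0.414214 ≤ 1 ⇒ ∈ W
candidate 3: n = (-1, 0, 1, 0) → π⊥ ≈ (-1.000000, -1.000000); max(|x|,|y|,|x±y|/√2) = 1.414214 > 1 ⇒ ∉ W
candidate 4: n = (0, 1, 1, -1) → π⊥ ≈ (-1.414214, -1.000000); max(|x|,|y|,|x±y|/√2) = 1.707107 > 1 ⇒ ∉ W
candidate 5: n = (-1, 1, -1, -1) → π⊥ ≈ (-2.414214, +1.000000); max(|x|,|y|,|x±y|/√2) = 2.414214 > 1 ⇒ ∉ W
candidate 6: n = (0, 1, -1, 0) → π⊥ ≈ (-0.707107, +1.707107); max(|x|,|y|,|x±y|/√2) = 1.707107 > 1 ⇒ ∉ W
candidate 7: n = (-1, 0, -1, 1) → π⊥ ≈ (-0.292893, +1.707107); max(|x|,|y|,|x±y|/√2) = 1.707107 > 1 ⇒ ∉ W
candidate 8: n = (1, -3, 3, 2) → π⊥ ≈ (+4.535534, -3.707107); max(|x|,|y|,|x±y|/√2) = 5.828427 > 1 ⇒ ∉ W
candidate 9: n = (0, -1, 1, -1) → π⊥ ≈ (+0.000000, -2.414214); max(|x|,|y|,|x±y|/√2) = 2.414214 > 1 ⇒ ∉ W

1, 2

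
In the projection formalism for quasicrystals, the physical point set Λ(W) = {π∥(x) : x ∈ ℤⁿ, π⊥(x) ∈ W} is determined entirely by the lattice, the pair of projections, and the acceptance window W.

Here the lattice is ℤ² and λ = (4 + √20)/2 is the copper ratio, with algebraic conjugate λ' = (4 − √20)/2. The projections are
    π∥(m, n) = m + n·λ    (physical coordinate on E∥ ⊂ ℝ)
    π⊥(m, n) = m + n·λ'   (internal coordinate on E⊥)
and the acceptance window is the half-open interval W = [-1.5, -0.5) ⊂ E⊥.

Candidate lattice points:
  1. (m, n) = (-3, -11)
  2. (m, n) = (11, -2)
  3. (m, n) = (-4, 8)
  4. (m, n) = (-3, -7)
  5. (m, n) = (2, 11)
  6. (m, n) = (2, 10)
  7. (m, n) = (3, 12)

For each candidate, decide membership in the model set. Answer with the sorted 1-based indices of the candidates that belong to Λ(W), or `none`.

λ' = (4−√20)/2 ≈ -0.2361.
#1 (-3,-11): internal coord -3 + (-11)·λ' = -0.4033; -0.4033 ∉ [-1.5, -0.5) → out
#2 (11,-2): internal coord 11 + (-2)·λ' = +11.4721; +11.4721 ∉ [-1.5, -0.5) → out
#3 (-4,8): internal coord -4 + (8)·λ' = -5.8885; -5.8885 ∉ [-1.5, -0.5) → out
#4 (-3,-7): internal coord -3 + (-7)·λ' = -1.3475; -1.3475 ∈ [-1.5, -0.5) → IN Λ
#5 (2,11): internal coord 2 + (11)·λ' = -0.5967; -0.5967 ∈ [-1.5, -0.5) → IN Λ
#6 (2,10): internal coord 2 + (10)·λ' = -0.3607; -0.3607 ∉ [-1.5, -0.5) → out
#7 (3,12): internal coord 3 + (12)·λ' = +0.1672; +0.1672 ∉ [-1.5, -0.5) → out

4, 5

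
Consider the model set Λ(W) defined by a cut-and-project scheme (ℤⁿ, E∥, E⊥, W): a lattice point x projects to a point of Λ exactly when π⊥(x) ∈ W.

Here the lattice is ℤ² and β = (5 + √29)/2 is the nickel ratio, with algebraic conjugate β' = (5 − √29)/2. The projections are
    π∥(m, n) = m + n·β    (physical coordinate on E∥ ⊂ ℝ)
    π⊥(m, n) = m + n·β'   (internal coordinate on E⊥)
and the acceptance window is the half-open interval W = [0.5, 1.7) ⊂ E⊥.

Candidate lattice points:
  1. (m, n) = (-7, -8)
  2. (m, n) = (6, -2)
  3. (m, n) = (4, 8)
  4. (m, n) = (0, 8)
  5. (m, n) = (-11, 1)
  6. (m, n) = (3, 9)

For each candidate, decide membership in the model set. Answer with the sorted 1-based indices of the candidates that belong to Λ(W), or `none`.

6

Numerically β ≈ 5.1926 and β' = −1/β ≈ -0.1926.
#1 (-7,-8): internal coord -7 + (-8)·β' = -5.4593; -5.4593 ∉ [0.5, 1.7) → out
#2 (6,-2): internal coord 6 + (-2)·β' = +6.3852; +6.3852 ∉ [0.5, 1.7) → out
#3 (4,8): internal coord 4 + (8)·β' = +2.4593; +2.4593 ∉ [0.5, 1.7) → out
#4 (0,8): internal coord 0 + (8)·β' = -1.5407; -1.5407 ∉ [0.5, 1.7) → out
#5 (-11,1): internal coord -11 + (1)·β' = -11.1926; -11.1926 ∉ [0.5, 1.7) → out
#6 (3,9): internal coord 3 + (9)·β' = +1.2668; +1.2668 ∈ [0.5, 1.7) → IN Λ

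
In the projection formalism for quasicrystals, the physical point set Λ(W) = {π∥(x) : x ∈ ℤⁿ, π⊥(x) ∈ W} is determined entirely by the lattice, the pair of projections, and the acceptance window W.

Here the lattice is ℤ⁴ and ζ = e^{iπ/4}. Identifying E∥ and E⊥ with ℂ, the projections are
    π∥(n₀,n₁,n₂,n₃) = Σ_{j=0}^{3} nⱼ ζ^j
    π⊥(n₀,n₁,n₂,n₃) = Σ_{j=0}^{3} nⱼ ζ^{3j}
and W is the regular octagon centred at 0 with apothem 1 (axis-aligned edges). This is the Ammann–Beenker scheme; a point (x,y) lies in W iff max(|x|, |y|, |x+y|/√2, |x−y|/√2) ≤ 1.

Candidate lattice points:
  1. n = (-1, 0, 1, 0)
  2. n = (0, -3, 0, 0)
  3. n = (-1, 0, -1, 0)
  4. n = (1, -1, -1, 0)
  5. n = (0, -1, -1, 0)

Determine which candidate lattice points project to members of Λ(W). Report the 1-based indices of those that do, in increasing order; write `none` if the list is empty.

With ζ = e^{iπ/4} the internal vectors are ζ^0,ζ^3,ζ^6,ζ^9.
#1 (-1, 0, 1, 0): internal (-1.00000, -1.00000); octagon support 1.41421 vs apothem 1 → ∉ W
#2 (0, -3, 0, 0): internal (2.12132, -2.12132); octagon support 3.00000 vs apothem 1 → ∉ W
#3 (-1, 0, -1, 0): internal (-1.00000, 1.00000); octagon support 1.41421 vs apothem 1 → ∉ W
#4 (1, -1, -1, 0): internal (1.70711, 0.29289); octagon support 1.70711 vs apothem 1 → ∉ W
#5 (0, -1, -1, 0): internal (0.70711, 0.29289); octagon support 0.70711 vs apothem 1 → ∈ W

5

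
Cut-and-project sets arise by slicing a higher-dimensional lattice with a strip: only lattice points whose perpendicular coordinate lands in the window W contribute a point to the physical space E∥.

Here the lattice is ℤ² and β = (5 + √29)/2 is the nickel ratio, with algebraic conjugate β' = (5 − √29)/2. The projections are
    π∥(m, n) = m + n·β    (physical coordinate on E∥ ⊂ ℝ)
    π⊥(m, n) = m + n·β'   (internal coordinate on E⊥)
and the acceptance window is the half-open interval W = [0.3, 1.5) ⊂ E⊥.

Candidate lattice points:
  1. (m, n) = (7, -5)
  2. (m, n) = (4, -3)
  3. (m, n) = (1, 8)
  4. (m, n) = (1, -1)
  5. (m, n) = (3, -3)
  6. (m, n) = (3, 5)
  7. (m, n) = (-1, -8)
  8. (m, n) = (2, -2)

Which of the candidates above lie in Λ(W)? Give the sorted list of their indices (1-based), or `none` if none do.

4, 7

Numerically β ≈ 5.19258 and β' = −1/β ≈ -0.19258.
[1] lift (7,-5): star map gives 7.96291; window check 0.3 ≤ 7.96291 < 1.5 is false → out
[2] lift (4,-3): star map gives 4.57775; window check 0.3 ≤ 4.57775 < 1.5 is false → out
[3] lift (1,8): star map gives -0.54066; window check 0.3 ≤ -0.54066 < 1.5 is false → out
[4] lift (1,-1): star map gives 1.19258; window check 0.3 ≤ 1.19258 < 1.5 is true → IN Λ
[5] lift (3,-3): star map gives 3.57775; window check 0.3 ≤ 3.57775 < 1.5 is false → out
[6] lift (3,5): star map gives 2.03709; window check 0.3 ≤ 2.03709 < 1.5 is false → out
[7] lift (-1,-8): star map gives 0.54066; window check 0.3 ≤ 0.54066 < 1.5 is true → IN Λ
[8] lift (2,-2): star map gives 2.38516; window check 0.3 ≤ 2.38516 < 1.5 is false → out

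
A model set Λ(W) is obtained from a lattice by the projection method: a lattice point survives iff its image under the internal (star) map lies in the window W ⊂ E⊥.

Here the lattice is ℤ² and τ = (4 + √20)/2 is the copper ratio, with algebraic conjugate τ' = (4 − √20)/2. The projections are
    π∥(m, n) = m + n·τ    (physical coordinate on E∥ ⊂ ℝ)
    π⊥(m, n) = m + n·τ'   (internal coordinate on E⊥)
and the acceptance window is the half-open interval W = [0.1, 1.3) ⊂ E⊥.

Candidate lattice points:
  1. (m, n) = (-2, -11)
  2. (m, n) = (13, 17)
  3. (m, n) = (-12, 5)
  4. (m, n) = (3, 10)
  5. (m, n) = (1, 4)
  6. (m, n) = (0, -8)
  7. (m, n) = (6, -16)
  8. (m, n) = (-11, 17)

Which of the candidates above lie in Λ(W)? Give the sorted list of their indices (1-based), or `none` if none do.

τ' = (4−√20)/2 ≈ -0.2361.
[1] lift (-2,-11): star map gives 0.5967; window check 0.1 ≤ 0.5967 < 1.3 is true → IN Λ
[2] lift (13,17): star map gives 8.9868; window check 0.1 ≤ 8.9868 < 1.3 is false → out
[3] lift (-12,5): star map gives -13.1803; window check 0.1 ≤ -13.1803 < 1.3 is false → out
[4] lift (3,10): star map gives 0.6393; window check 0.1 ≤ 0.6393 < 1.3 is true → IN Λ
[5] lift (1,4): star map gives 0.0557; window check 0.1 ≤ 0.0557 < 1.3 is false → out
[6] lift (0,-8): star map gives 1.8885; window check 0.1 ≤ 1.8885 < 1.3 is false → out
[7] lift (6,-16): star map gives 9.7771; window check 0.1 ≤ 9.7771 < 1.3 is false → out
[8] lift (-11,17): star map gives -15.0132; window check 0.1 ≤ -15.0132 < 1.3 is false → out

1, 4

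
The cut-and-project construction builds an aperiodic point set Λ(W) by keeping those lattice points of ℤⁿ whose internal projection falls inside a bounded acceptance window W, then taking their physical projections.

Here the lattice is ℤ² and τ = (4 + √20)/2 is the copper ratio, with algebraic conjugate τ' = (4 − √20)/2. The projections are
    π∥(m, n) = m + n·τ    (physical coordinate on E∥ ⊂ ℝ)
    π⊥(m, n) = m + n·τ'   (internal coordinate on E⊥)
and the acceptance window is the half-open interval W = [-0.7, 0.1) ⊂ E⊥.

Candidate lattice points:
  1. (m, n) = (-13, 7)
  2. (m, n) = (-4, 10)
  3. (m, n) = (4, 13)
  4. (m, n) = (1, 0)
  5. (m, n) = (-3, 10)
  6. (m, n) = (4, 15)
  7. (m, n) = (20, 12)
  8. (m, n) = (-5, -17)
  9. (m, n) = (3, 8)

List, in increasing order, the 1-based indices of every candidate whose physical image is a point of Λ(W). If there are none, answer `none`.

none

τ' = (4−√20)/2 ≈ -0.236068.
#1 (-13,7): internal coord -13 + (7)·τ' = -14.652476; -14.652476 ∉ [-0.7, 0.1) → out
#2 (-4,10): internal coord -4 + (10)·τ' = -6.360680; -6.360680 ∉ [-0.7, 0.1) → out
#3 (4,13): internal coord 4 + (13)·τ' = +0.931116; +0.931116 ∉ [-0.7, 0.1) → out
#4 (1,0): internal coord 1 + (0)·τ' = +1.000000; +1.000000 ∉ [-0.7, 0.1) → out
#5 (-3,10): internal coord -3 + (10)·τ' = -5.360680; -5.360680 ∉ [-0.7, 0.1) → out
#6 (4,15): internal coord 4 + (15)·τ' = +0.458980; +0.458980 ∉ [-0.7, 0.1) → out
#7 (20,12): internal coord 20 + (12)·τ' = +17.167184; +17.167184 ∉ [-0.7, 0.1) → out
#8 (-5,-17): internal coord -5 + (-17)·τ' = -0.986844; -0.986844 ∉ [-0.7, 0.1) → out
#9 (3,8): internal coord 3 + (8)·τ' = +1.111456; +1.111456 ∉ [-0.7, 0.1) → out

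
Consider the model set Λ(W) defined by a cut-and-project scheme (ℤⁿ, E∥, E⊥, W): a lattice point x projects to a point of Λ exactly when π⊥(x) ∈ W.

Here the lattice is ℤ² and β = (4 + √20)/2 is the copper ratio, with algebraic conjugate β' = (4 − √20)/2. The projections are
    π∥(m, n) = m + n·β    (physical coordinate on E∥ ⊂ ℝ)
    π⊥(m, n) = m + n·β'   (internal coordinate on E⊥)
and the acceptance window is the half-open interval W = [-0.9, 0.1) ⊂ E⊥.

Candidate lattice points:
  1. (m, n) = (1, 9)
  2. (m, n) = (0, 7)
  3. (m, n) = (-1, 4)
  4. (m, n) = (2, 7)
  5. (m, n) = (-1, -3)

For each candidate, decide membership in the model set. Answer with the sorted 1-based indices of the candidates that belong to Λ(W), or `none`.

5

Numerically β ≈ 4.2361 and β' = −1/β ≈ -0.2361.
#1 (1,9): internal coord 1 + (9)·β' = -1.1246; -1.1246 ∉ [-0.9, 0.1) → out
#2 (0,7): internal coord 0 + (7)·β' = -1.6525; -1.6525 ∉ [-0.9, 0.1) → out
#3 (-1,4): internal coord -1 + (4)·β' = -1.9443; -1.9443 ∉ [-0.9, 0.1) → out
#4 (2,7): internal coord 2 + (7)·β' = +0.3475; +0.3475 ∉ [-0.9, 0.1) → out
#5 (-1,-3): internal coord -1 + (-3)·β' = -0.2918; -0.2918 ∈ [-0.9, 0.1) → IN Λ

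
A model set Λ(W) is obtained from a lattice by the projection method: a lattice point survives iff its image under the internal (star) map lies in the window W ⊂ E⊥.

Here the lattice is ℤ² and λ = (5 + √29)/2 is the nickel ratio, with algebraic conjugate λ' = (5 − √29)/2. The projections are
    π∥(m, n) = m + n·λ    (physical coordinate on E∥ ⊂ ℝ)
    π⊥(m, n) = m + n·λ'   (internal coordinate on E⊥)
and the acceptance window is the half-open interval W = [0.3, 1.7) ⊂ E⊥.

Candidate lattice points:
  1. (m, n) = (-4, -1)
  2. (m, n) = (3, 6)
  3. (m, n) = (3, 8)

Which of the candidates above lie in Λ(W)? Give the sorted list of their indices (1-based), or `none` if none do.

λ' = (5−√29)/2 ≈ -0.19258.
candidate 1: (m,n)=(-4,-1) → π∥ = -4-1·λ ≈ -9.19258, π⊥ = -4-1·λ' ≈ -3.80742 ∉ [0.3, 1.7) ⇒ out
candidate 2: (m,n)=(3,6) → π∥ = 3+6·λ ≈ 34.15549, π⊥ = 3+6·λ' ≈ 1.84451 ∉ [0.3, 1.7) ⇒ out
candidate 3: (m,n)=(3,8) → π∥ = 3+8·λ ≈ 44.54066, π⊥ = 3+8·λ' ≈ 1.45934 ∈ [0.3, 1.7) ⇒ IN Λ

3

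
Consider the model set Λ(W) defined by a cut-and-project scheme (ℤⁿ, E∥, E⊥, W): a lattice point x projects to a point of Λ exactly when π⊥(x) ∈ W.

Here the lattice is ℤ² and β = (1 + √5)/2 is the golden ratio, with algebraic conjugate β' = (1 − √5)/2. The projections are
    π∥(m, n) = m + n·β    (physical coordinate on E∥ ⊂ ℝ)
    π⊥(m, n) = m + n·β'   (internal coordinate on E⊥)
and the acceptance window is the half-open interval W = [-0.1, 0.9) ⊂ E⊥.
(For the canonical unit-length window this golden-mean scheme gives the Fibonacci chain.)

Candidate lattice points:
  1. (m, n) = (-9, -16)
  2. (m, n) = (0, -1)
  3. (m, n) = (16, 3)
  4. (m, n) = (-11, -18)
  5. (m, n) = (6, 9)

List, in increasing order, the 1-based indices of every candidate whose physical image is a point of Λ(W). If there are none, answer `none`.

1, 2, 4, 5

Numerically β ≈ 1.6180 and β' = −1/β ≈ -0.6180.
#1 (-9,-16): internal coord -9 + (-16)·β' = +0.8885; +0.8885 ∈ [-0.1, 0.9) → IN Λ
#2 (0,-1): internal coord 0 + (-1)·β' = +0.6180; +0.6180 ∈ [-0.1, 0.9) → IN Λ
#3 (16,3): internal coord 16 + (3)·β' = +14.1459; +14.1459 ∉ [-0.1, 0.9) → out
#4 (-11,-18): internal coord -11 + (-18)·β' = +0.1246; +0.1246 ∈ [-0.1, 0.9) → IN Λ
#5 (6,9): internal coord 6 + (9)·β' = +0.4377; +0.4377 ∈ [-0.1, 0.9) → IN Λ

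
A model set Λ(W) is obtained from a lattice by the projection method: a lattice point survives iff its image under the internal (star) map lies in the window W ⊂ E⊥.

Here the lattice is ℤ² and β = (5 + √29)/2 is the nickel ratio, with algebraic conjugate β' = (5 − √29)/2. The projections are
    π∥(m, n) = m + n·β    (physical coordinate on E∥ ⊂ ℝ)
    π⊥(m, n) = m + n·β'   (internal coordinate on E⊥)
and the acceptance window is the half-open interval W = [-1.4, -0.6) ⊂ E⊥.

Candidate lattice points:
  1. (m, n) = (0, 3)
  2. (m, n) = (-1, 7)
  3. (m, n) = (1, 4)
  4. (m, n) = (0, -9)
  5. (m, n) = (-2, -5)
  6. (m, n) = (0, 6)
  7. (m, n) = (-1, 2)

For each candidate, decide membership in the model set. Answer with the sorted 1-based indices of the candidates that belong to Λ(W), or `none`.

5, 6, 7

Compute β' = (5−√29)/2 = -0.192582, so π⊥(m,n) = m -0.192582·n.
#1 (0,3): internal coord 0 + (3)·β' = -0.577747; -0.577747 ∉ [-1.4, -0.6) → out
#2 (-1,7): internal coord -1 + (7)·β' = -2.348077; -2.348077 ∉ [-1.4, -0.6) → out
#3 (1,4): internal coord 1 + (4)·β' = +0.229670; +0.229670 ∉ [-1.4, -0.6) → out
#4 (0,-9): internal coord 0 + (-9)·β' = +1.733242; +1.733242 ∉ [-1.4, -0.6) → out
#5 (-2,-5): internal coord -2 + (-5)·β' = -1.037088; -1.037088 ∈ [-1.4, -0.6) → IN Λ
#6 (0,6): internal coord 0 + (6)·β' = -1.155494; -1.155494 ∈ [-1.4, -0.6) → IN Λ
#7 (-1,2): internal coord -1 + (2)·β' = -1.385165; -1.385165 ∈ [-1.4, -0.6) → IN Λ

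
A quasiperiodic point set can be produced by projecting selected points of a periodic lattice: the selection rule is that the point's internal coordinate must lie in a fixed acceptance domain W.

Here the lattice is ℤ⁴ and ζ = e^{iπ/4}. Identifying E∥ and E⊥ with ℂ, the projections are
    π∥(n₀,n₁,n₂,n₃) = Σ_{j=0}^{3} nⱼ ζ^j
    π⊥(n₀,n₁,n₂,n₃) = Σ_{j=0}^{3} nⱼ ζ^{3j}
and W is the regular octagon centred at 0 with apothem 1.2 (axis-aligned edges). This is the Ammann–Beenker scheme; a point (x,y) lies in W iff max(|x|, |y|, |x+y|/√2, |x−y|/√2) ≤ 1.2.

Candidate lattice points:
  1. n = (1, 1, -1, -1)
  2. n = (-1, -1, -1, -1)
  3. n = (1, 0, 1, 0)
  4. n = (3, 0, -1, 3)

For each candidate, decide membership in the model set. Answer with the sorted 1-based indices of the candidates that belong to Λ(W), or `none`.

Internal map: ζ^{3j} for j=0..3 gives (1,0), (−√2/2,√2/2), (0,−1), (√2/2,√2/2).
candidate 1: n = (1, 1, -1, -1) → π⊥ ≈ (-0.414214, +1.000000); max(|x|,|y|,|x±y|/√2) = 1.000000 ≤ 1.2 ⇒ ∈ W
candidate 2: n = (-1, -1, -1, -1) → π⊥ ≈ (-1.000000, -0.414214); max(|x|,|y|,|x±y|/√2) = 1.000000 ≤ 1.2 ⇒ ∈ W
candidate 3: n = (1, 0, 1, 0) → π⊥ ≈ (+1.000000, -1.000000); max(|x|,|y|,|x±y|/√2) = 1.414214 > 1.2 ⇒ ∉ W
candidate 4: n = (3, 0, -1, 3) → π⊥ ≈ (+5.121320, +3.121320); max(|x|,|y|,|x±y|/√2) = 5.828427 > 1.2 ⇒ ∉ W

1, 2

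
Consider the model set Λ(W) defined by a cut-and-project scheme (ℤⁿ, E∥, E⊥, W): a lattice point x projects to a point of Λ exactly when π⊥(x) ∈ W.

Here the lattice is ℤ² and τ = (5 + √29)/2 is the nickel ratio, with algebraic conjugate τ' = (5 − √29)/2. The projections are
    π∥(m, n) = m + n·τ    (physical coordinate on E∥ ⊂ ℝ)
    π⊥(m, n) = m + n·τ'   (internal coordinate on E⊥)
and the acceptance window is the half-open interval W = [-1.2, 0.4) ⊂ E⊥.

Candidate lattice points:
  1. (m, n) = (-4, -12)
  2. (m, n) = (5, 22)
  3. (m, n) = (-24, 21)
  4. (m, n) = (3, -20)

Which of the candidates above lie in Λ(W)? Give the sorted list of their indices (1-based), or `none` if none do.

Numerically τ ≈ 5.1926 and τ' = −1/τ ≈ -0.1926.
[1] lift (-4,-12): star map gives -1.6890; window check -1.2 ≤ -1.6890 < 0.4 is false → out
[2] lift (5,22): star map gives 0.7632; window check -1.2 ≤ 0.7632 < 0.4 is false → out
[3] lift (-24,21): star map gives -28.0442; window check -1.2 ≤ -28.0442 < 0.4 is false → out
[4] lift (3,-20): star map gives 6.8516; window check -1.2 ≤ 6.8516 < 0.4 is false → out

none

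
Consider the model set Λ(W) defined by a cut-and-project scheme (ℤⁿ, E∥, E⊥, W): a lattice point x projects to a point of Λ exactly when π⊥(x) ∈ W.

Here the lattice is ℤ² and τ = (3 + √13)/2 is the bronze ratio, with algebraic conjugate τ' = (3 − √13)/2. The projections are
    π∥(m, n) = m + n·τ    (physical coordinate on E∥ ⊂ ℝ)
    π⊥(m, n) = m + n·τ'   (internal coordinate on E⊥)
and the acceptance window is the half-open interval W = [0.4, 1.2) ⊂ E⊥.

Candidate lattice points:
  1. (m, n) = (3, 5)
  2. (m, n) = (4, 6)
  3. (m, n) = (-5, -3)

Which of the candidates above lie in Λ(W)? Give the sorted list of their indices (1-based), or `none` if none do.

Numerically τ ≈ 3.30278 and τ' = −1/τ ≈ -0.30278.
candidate 1: (m,n)=(3,5) → π∥ = 3+5·τ ≈ 19.51388, π⊥ = 3+5·τ' ≈ 1.48612 ∉ [0.4, 1.2) ⇒ out
candidate 2: (m,n)=(4,6) → π∥ = 4+6·τ ≈ 23.81665, π⊥ = 4+6·τ' ≈ 2.18335 ∉ [0.4, 1.2) ⇒ out
candidate 3: (m,n)=(-5,-3) → π∥ = -5-3·τ ≈ -14.90833, π⊥ = -5-3·τ' ≈ -4.09167 ∉ [0.4, 1.2) ⇒ out

none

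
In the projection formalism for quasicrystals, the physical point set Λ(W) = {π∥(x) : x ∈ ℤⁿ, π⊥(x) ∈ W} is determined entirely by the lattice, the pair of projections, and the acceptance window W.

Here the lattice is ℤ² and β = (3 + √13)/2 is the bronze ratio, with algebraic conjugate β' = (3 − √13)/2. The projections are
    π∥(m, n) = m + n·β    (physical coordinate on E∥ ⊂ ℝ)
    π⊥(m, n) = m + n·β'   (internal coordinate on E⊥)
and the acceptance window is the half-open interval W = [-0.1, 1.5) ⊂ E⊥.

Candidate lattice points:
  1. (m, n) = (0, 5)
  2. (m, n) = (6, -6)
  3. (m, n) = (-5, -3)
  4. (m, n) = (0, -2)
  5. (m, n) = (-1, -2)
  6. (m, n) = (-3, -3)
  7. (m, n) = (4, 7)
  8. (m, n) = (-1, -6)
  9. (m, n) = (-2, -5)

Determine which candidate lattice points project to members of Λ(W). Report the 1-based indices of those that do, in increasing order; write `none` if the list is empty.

Numerically β ≈ 3.3028 and β' = −1/β ≈ -0.3028.
[1] lift (0,5): star map gives -1.5139; window check -0.1 ≤ -1.5139 < 1.5 is false → out
[2] lift (6,-6): star map gives 7.8167; window check -0.1 ≤ 7.8167 < 1.5 is false → out
[3] lift (-5,-3): star map gives -4.0917; window check -0.1 ≤ -4.0917 < 1.5 is false → out
[4] lift (0,-2): star map gives 0.6056; window check -0.1 ≤ 0.6056 < 1.5 is true → IN Λ
[5] lift (-1,-2): star map gives -0.3944; window check -0.1 ≤ -0.3944 < 1.5 is false → out
[6] lift (-3,-3): star map gives -2.0917; window check -0.1 ≤ -2.0917 < 1.5 is false → out
[7] lift (4,7): star map gives 1.8806; window check -0.1 ≤ 1.8806 < 1.5 is false → out
[8] lift (-1,-6): star map gives 0.8167; window check -0.1 ≤ 0.8167 < 1.5 is true → IN Λ
[9] lift (-2,-5): star map gives -0.4861; window check -0.1 ≤ -0.4861 < 1.5 is false → out

4, 8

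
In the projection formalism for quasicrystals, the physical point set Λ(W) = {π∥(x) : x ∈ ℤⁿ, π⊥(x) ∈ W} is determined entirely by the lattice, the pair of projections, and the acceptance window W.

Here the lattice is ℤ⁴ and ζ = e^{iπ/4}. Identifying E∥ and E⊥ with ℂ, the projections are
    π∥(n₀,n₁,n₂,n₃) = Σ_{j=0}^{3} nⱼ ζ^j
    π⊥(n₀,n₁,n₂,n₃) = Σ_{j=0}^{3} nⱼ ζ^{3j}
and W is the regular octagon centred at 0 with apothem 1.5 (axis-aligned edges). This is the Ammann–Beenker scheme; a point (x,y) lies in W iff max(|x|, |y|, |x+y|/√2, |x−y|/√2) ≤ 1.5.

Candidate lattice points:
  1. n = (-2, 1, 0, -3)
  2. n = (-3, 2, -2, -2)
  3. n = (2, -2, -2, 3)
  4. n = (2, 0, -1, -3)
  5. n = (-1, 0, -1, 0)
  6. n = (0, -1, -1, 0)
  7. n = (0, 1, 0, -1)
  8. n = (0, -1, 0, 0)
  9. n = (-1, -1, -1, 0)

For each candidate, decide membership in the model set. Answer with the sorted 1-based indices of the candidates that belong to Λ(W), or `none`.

4, 5, 6, 7, 8, 9

With ζ = e^{iπ/4} the internal vectors are ζ^0,ζ^3,ζ^6,ζ^9.
#1 (-2, 1, 0, -3): internal (-4.8284, -1.4142); octagon support 4.8284 vs apothem 1.5 → ∉ W
#2 (-3, 2, -2, -2): internal (-5.8284, 2.0000); octagon support 5.8284 vs apothem 1.5 → ∉ W
#3 (2, -2, -2, 3): internal (5.5355, 2.7071); octagon support 5.8284 vs apothem 1.5 → ∉ W
#4 (2, 0, -1, -3): internal (-0.1213, -1.1213); octagon support 1.1213 vs apothem 1.5 → ∈ W
#5 (-1, 0, -1, 0): internal (-1.0000, 1.0000); octagon support 1.4142 vs apothem 1.5 → ∈ W
#6 (0, -1, -1, 0): internal (0.7071, 0.2929); octagon support 0.7071 vs apothem 1.5 → ∈ W
#7 (0, 1, 0, -1): internal (-1.4142, 0.0000); octagon support 1.4142 vs apothem 1.5 → ∈ W
#8 (0, -1, 0, 0): internal (0.7071, -0.7071); octagon support 1.0000 vs apothem 1.5 → ∈ W
#9 (-1, -1, -1, 0): internal (-0.2929, 0.2929); octagon support 0.4142 vs apothem 1.5 → ∈ W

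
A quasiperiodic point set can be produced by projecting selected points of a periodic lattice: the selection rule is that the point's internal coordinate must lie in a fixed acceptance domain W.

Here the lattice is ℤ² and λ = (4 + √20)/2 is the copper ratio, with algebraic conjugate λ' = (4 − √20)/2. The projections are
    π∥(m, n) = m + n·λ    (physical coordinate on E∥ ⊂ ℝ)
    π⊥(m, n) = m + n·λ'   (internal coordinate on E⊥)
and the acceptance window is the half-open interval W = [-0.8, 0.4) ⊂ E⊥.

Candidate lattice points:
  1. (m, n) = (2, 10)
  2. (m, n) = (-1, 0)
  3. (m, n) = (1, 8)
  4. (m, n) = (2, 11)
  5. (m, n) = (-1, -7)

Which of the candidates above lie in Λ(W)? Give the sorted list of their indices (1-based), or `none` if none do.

1, 4

λ' = (4−√20)/2 ≈ -0.23607.
#1 (2,10): internal coord 2 + (10)·λ' = -0.36068; -0.36068 ∈ [-0.8, 0.4) → IN Λ
#2 (-1,0): internal coord -1 + (0)·λ' = -1.00000; -1.00000 ∉ [-0.8, 0.4) → out
#3 (1,8): internal coord 1 + (8)·λ' = -0.88854; -0.88854 ∉ [-0.8, 0.4) → out
#4 (2,11): internal coord 2 + (11)·λ' = -0.59675; -0.59675 ∈ [-0.8, 0.4) → IN Λ
#5 (-1,-7): internal coord -1 + (-7)·λ' = +0.65248; +0.65248 ∉ [-0.8, 0.4) → out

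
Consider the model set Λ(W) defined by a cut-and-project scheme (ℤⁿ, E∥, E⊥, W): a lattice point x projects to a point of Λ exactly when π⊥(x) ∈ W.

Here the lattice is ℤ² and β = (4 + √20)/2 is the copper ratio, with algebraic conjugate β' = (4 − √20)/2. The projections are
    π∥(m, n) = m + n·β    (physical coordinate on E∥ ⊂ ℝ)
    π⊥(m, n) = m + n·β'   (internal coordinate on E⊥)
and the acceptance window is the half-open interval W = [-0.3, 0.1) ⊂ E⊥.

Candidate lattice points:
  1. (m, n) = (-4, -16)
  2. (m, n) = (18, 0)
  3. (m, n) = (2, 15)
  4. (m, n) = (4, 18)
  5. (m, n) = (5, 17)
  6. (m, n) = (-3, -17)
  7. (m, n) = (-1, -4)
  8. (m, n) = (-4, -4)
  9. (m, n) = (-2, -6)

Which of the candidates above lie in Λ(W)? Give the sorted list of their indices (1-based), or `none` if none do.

β' = (4−√20)/2 ≈ -0.23607.
#1 (-4,-16): internal coord -4 + (-16)·β' = -0.22291; -0.22291 ∈ [-0.3, 0.1) → IN Λ
#2 (18,0): internal coord 18 + (0)·β' = +18.00000; +18.00000 ∉ [-0.3, 0.1) → out
#3 (2,15): internal coord 2 + (15)·β' = -1.54102; -1.54102 ∉ [-0.3, 0.1) → out
#4 (4,18): internal coord 4 + (18)·β' = -0.24922; -0.24922 ∈ [-0.3, 0.1) → IN Λ
#5 (5,17): internal coord 5 + (17)·β' = +0.98684; +0.98684 ∉ [-0.3, 0.1) → out
#6 (-3,-17): internal coord -3 + (-17)·β' = +1.01316; +1.01316 ∉ [-0.3, 0.1) → out
#7 (-1,-4): internal coord -1 + (-4)·β' = -0.05573; -0.05573 ∈ [-0.3, 0.1) → IN Λ
#8 (-4,-4): internal coord -4 + (-4)·β' = -3.05573; -3.05573 ∉ [-0.3, 0.1) → out
#9 (-2,-6): internal coord -2 + (-6)·β' = -0.58359; -0.58359 ∉ [-0.3, 0.1) → out

1, 4, 7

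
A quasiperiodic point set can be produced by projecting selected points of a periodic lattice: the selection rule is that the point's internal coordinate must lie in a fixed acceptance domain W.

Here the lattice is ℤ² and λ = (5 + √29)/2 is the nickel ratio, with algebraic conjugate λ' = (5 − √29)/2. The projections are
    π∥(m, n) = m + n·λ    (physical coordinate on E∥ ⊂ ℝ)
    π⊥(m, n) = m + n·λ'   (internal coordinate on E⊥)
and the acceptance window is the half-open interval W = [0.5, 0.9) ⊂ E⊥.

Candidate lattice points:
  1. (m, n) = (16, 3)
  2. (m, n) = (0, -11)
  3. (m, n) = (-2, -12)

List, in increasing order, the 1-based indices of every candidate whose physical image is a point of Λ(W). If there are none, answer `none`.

Compute λ' = (5−√29)/2 = -0.1926, so π⊥(m,n) = m -0.1926·n.
#1 (16,3): internal coord 16 + (3)·λ' = +15.4223; +15.4223 ∉ [0.5, 0.9) → out
#2 (0,-11): internal coord 0 + (-11)·λ' = +2.1184; +2.1184 ∉ [0.5, 0.9) → out
#3 (-2,-12): internal coord -2 + (-12)·λ' = +0.3110; +0.3110 ∉ [0.5, 0.9) → out

none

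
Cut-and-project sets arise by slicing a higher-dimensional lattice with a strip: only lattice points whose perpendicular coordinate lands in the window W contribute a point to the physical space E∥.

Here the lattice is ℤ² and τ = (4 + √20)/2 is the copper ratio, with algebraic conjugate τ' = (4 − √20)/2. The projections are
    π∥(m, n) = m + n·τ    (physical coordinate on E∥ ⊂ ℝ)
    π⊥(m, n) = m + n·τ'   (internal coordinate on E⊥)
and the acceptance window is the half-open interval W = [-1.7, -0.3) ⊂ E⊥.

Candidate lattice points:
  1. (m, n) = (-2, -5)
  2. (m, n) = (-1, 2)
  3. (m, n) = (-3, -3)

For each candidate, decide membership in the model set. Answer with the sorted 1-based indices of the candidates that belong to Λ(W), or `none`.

1, 2

τ' = (4−√20)/2 ≈ -0.2361.
candidate 1: (m,n)=(-2,-5) → π∥ = -2-5·τ ≈ -23.1803, π⊥ = -2-5·τ' ≈ -0.8197 ∈ [-1.7, -0.3) ⇒ IN Λ
candidate 2: (m,n)=(-1,2) → π∥ = -1+2·τ ≈ 7.4721, π⊥ = -1+2·τ' ≈ -1.4721 ∈ [-1.7, -0.3) ⇒ IN Λ
candidate 3: (m,n)=(-3,-3) → π∥ = -3-3·τ ≈ -15.7082, π⊥ = -3-3·τ' ≈ -2.2918 ∉ [-1.7, -0.3) ⇒ out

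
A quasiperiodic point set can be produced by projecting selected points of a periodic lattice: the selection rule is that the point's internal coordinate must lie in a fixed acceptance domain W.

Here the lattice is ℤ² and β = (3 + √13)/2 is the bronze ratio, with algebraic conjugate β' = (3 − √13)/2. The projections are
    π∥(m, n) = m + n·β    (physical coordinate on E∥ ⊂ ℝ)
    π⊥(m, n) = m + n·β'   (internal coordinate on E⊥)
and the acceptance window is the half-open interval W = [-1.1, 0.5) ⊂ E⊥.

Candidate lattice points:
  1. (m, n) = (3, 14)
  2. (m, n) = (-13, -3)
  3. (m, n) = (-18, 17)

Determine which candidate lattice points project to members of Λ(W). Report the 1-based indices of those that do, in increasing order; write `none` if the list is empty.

none

Compute β' = (3−√13)/2 = -0.3028, so π⊥(m,n) = m -0.3028·n.
candidate 1: (m,n)=(3,14) → π∥ = 3+14·β ≈ 49.2389, π⊥ = 3+14·β' ≈ -1.2389 ∉ [-1.1, 0.5) ⇒ out
candidate 2: (m,n)=(-13,-3) → π∥ = -13-3·β ≈ -22.9083, π⊥ = -13-3·β' ≈ -12.0917 ∉ [-1.1, 0.5) ⇒ out
candidate 3: (m,n)=(-18,17) → π∥ = -18+17·β ≈ 38.1472, π⊥ = -18+17·β' ≈ -23.1472 ∉ [-1.1, 0.5) ⇒ out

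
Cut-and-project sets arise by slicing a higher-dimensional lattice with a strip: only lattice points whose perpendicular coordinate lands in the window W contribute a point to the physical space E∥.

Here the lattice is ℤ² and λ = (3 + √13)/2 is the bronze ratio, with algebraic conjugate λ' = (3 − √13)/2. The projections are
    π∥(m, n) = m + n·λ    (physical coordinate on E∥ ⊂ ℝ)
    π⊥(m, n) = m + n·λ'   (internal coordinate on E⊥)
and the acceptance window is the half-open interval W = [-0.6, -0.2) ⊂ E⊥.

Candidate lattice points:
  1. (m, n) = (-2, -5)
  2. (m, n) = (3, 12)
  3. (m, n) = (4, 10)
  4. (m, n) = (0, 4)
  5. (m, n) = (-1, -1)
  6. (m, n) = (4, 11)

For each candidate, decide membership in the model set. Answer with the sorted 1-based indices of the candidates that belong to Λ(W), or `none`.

Compute λ' = (3−√13)/2 = -0.302776, so π⊥(m,n) = m -0.302776·n.
[1] lift (-2,-5): star map gives -0.486122; window check -0.6 ≤ -0.486122 < -0.2 is true → IN Λ
[2] lift (3,12): star map gives -0.633308; window check -0.6 ≤ -0.633308 < -0.2 is false → out
[3] lift (4,10): star map gives 0.972244; window check -0.6 ≤ 0.972244 < -0.2 is false → out
[4] lift (0,4): star map gives -1.211103; window check -0.6 ≤ -1.211103 < -0.2 is false → out
[5] lift (-1,-1): star map gives -0.697224; window check -0.6 ≤ -0.697224 < -0.2 is false → out
[6] lift (4,11): star map gives 0.669468; window check -0.6 ≤ 0.669468 < -0.2 is false → out

1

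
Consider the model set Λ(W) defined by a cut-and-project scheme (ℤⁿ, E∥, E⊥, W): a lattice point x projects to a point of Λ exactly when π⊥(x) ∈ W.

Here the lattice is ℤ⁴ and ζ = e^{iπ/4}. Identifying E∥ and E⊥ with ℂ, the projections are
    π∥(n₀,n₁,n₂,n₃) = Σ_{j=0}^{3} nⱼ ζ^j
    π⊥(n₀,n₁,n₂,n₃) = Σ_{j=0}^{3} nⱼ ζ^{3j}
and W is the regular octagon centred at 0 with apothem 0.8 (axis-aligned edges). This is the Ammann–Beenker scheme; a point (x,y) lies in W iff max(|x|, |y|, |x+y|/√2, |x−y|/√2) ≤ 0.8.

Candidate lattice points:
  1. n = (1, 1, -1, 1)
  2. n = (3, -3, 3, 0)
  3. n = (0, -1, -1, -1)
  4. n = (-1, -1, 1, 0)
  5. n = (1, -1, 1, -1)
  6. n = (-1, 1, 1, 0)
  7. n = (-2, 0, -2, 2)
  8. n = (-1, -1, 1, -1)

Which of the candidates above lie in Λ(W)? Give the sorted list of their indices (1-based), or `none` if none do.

Internal map: ζ^{3j} for j=0..3 gives (1,0), (−√2/2,√2/2), (0,−1), (√2/2,√2/2).
candidate 1: n = (1, 1, -1, 1) → π⊥ ≈ (+1.0000, +2.4142); max(|x|,|y|,|x±y|/√2) = 2.4142 > 0.8 ⇒ ∉ W
candidate 2: n = (3, -3, 3, 0) → π⊥ ≈ (+5.1213, -5.1213); max(|x|,|y|,|x±y|/√2) = 7.2426 > 0.8 ⇒ ∉ W
candidate 3: n = (0, -1, -1, -1) → π⊥ ≈ (+0.0000, -0.4142); max(|x|,|y|,|x±y|/√2) = 0.4142 ≤ 0.8 ⇒ ∈ W
candidate 4: n = (-1, -1, 1, 0) → π⊥ ≈ (-0.2929, -1.7071); max(|x|,|y|,|x±y|/√2) = 1.7071 > 0.8 ⇒ ∉ W
candidate 5: n = (1, -1, 1, -1) → π⊥ ≈ (+1.0000, -2.4142); max(|x|,|y|,|x±y|/√2) = 2.4142 > 0.8 ⇒ ∉ W
candidate 6: n = (-1, 1, 1, 0) → π⊥ ≈ (-1.7071, -0.2929); max(|x|,|y|,|x±y|/√2) = 1.7071 > 0.8 ⇒ ∉ W
candidate 7: n = (-2, 0, -2, 2) → π⊥ ≈ (-0.5858, +3.4142); max(|x|,|y|,|x±y|/√2) = 3.4142 > 0.8 ⇒ ∉ W
candidate 8: n = (-1, -1, 1, -1) → π⊥ ≈ (-1.0000, -2.4142); max(|x|,|y|,|x±y|/√2) = 2.4142 > 0.8 ⇒ ∉ W

3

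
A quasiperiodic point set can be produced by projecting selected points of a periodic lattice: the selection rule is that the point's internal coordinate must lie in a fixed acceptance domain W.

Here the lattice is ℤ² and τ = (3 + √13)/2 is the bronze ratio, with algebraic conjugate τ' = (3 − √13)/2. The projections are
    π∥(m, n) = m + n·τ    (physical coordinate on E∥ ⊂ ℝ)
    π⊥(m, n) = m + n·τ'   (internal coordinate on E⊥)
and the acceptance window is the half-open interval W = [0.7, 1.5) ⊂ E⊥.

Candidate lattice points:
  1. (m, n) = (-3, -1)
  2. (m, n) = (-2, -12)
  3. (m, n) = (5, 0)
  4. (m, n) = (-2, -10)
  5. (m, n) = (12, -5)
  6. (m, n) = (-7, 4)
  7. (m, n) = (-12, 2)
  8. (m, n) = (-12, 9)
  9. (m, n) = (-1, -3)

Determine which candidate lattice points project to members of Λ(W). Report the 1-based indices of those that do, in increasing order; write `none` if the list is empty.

Numerically τ ≈ 3.3028 and τ' = −1/τ ≈ -0.3028.
candidate 1: (m,n)=(-3,-1) → π∥ = -3-1·τ ≈ -6.3028, π⊥ = -3-1·τ' ≈ -2.6972 ∉ [0.7, 1.5) ⇒ out
candidate 2: (m,n)=(-2,-12) → π∥ = -2-12·τ ≈ -41.6333, π⊥ = -2-12·τ' ≈ 1.6333 ∉ [0.7, 1.5) ⇒ out
candidate 3: (m,n)=(5,0) → π∥ = 5+0·τ ≈ 5.0000, π⊥ = 5+0·τ' ≈ 5.0000 ∉ [0.7, 1.5) ⇒ out
candidate 4: (m,n)=(-2,-10) → π∥ = -2-10·τ ≈ -35.0278, π⊥ = -2-10·τ' ≈ 1.0278 ∈ [0.7, 1.5) ⇒ IN Λ
candidate 5: (m,n)=(12,-5) → π∥ = 12-5·τ ≈ -4.5139, π⊥ = 12-5·τ' ≈ 13.5139 ∉ [0.7, 1.5) ⇒ out
candidate 6: (m,n)=(-7,4) → π∥ = -7+4·τ ≈ 6.2111, π⊥ = -7+4·τ' ≈ -8.2111 ∉ [0.7, 1.5) ⇒ out
candidate 7: (m,n)=(-12,2) → π∥ = -12+2·τ ≈ -5.3944, π⊥ = -12+2·τ' ≈ -12.6056 ∉ [0.7, 1.5) ⇒ out
candidate 8: (m,n)=(-12,9) → π∥ = -12+9·τ ≈ 17.7250, π⊥ = -12+9·τ' ≈ -14.7250 ∉ [0.7, 1.5) ⇒ out
candidate 9: (m,n)=(-1,-3) → π∥ = -1-3·τ ≈ -10.9083, π⊥ = -1-3·τ' ≈ -0.0917 ∉ [0.7, 1.5) ⇒ out

4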